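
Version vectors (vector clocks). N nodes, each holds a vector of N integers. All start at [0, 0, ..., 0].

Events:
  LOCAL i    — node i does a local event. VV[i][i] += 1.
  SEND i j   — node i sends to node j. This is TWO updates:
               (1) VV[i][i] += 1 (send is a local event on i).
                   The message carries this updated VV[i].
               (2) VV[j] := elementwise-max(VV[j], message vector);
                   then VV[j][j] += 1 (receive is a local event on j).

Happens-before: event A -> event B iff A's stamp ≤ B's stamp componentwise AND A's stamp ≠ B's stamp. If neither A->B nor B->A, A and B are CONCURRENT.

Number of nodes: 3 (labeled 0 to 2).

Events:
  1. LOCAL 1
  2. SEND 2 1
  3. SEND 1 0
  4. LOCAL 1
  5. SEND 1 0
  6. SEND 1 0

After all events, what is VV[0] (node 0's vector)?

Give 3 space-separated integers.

Answer: 3 6 1

Derivation:
Initial: VV[0]=[0, 0, 0]
Initial: VV[1]=[0, 0, 0]
Initial: VV[2]=[0, 0, 0]
Event 1: LOCAL 1: VV[1][1]++ -> VV[1]=[0, 1, 0]
Event 2: SEND 2->1: VV[2][2]++ -> VV[2]=[0, 0, 1], msg_vec=[0, 0, 1]; VV[1]=max(VV[1],msg_vec) then VV[1][1]++ -> VV[1]=[0, 2, 1]
Event 3: SEND 1->0: VV[1][1]++ -> VV[1]=[0, 3, 1], msg_vec=[0, 3, 1]; VV[0]=max(VV[0],msg_vec) then VV[0][0]++ -> VV[0]=[1, 3, 1]
Event 4: LOCAL 1: VV[1][1]++ -> VV[1]=[0, 4, 1]
Event 5: SEND 1->0: VV[1][1]++ -> VV[1]=[0, 5, 1], msg_vec=[0, 5, 1]; VV[0]=max(VV[0],msg_vec) then VV[0][0]++ -> VV[0]=[2, 5, 1]
Event 6: SEND 1->0: VV[1][1]++ -> VV[1]=[0, 6, 1], msg_vec=[0, 6, 1]; VV[0]=max(VV[0],msg_vec) then VV[0][0]++ -> VV[0]=[3, 6, 1]
Final vectors: VV[0]=[3, 6, 1]; VV[1]=[0, 6, 1]; VV[2]=[0, 0, 1]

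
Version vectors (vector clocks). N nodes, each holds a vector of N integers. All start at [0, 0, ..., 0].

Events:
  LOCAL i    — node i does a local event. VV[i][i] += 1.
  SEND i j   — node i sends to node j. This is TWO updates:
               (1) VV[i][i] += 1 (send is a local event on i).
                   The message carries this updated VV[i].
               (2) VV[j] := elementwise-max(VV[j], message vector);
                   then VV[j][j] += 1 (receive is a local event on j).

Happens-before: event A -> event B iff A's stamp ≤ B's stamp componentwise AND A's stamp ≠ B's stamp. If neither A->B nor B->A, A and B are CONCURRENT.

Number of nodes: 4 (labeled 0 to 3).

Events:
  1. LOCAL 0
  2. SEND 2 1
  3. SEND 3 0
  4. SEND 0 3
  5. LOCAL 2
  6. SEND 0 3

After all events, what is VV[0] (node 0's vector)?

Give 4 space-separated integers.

Initial: VV[0]=[0, 0, 0, 0]
Initial: VV[1]=[0, 0, 0, 0]
Initial: VV[2]=[0, 0, 0, 0]
Initial: VV[3]=[0, 0, 0, 0]
Event 1: LOCAL 0: VV[0][0]++ -> VV[0]=[1, 0, 0, 0]
Event 2: SEND 2->1: VV[2][2]++ -> VV[2]=[0, 0, 1, 0], msg_vec=[0, 0, 1, 0]; VV[1]=max(VV[1],msg_vec) then VV[1][1]++ -> VV[1]=[0, 1, 1, 0]
Event 3: SEND 3->0: VV[3][3]++ -> VV[3]=[0, 0, 0, 1], msg_vec=[0, 0, 0, 1]; VV[0]=max(VV[0],msg_vec) then VV[0][0]++ -> VV[0]=[2, 0, 0, 1]
Event 4: SEND 0->3: VV[0][0]++ -> VV[0]=[3, 0, 0, 1], msg_vec=[3, 0, 0, 1]; VV[3]=max(VV[3],msg_vec) then VV[3][3]++ -> VV[3]=[3, 0, 0, 2]
Event 5: LOCAL 2: VV[2][2]++ -> VV[2]=[0, 0, 2, 0]
Event 6: SEND 0->3: VV[0][0]++ -> VV[0]=[4, 0, 0, 1], msg_vec=[4, 0, 0, 1]; VV[3]=max(VV[3],msg_vec) then VV[3][3]++ -> VV[3]=[4, 0, 0, 3]
Final vectors: VV[0]=[4, 0, 0, 1]; VV[1]=[0, 1, 1, 0]; VV[2]=[0, 0, 2, 0]; VV[3]=[4, 0, 0, 3]

Answer: 4 0 0 1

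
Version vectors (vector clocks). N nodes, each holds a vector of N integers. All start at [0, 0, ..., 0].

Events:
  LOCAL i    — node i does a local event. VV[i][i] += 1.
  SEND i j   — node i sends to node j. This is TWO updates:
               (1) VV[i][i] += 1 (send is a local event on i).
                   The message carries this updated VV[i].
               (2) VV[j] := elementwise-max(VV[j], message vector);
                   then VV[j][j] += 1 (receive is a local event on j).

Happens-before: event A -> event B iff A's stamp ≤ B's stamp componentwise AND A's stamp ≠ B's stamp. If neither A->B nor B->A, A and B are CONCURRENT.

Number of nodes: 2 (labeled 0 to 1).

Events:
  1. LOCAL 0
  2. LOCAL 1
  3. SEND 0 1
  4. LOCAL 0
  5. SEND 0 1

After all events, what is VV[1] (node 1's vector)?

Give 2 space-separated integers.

Initial: VV[0]=[0, 0]
Initial: VV[1]=[0, 0]
Event 1: LOCAL 0: VV[0][0]++ -> VV[0]=[1, 0]
Event 2: LOCAL 1: VV[1][1]++ -> VV[1]=[0, 1]
Event 3: SEND 0->1: VV[0][0]++ -> VV[0]=[2, 0], msg_vec=[2, 0]; VV[1]=max(VV[1],msg_vec) then VV[1][1]++ -> VV[1]=[2, 2]
Event 4: LOCAL 0: VV[0][0]++ -> VV[0]=[3, 0]
Event 5: SEND 0->1: VV[0][0]++ -> VV[0]=[4, 0], msg_vec=[4, 0]; VV[1]=max(VV[1],msg_vec) then VV[1][1]++ -> VV[1]=[4, 3]
Final vectors: VV[0]=[4, 0]; VV[1]=[4, 3]

Answer: 4 3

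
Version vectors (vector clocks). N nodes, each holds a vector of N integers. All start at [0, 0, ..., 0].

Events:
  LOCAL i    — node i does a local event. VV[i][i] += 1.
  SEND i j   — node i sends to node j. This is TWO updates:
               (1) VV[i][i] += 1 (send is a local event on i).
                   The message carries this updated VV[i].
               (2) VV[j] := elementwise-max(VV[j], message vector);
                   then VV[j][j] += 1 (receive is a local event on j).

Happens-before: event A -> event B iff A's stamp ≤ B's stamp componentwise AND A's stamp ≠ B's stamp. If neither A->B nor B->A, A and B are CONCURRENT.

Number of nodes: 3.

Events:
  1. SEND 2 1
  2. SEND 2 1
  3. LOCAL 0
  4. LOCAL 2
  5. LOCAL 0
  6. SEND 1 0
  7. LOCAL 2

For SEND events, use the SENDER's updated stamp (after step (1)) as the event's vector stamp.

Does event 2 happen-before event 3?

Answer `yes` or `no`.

Answer: no

Derivation:
Initial: VV[0]=[0, 0, 0]
Initial: VV[1]=[0, 0, 0]
Initial: VV[2]=[0, 0, 0]
Event 1: SEND 2->1: VV[2][2]++ -> VV[2]=[0, 0, 1], msg_vec=[0, 0, 1]; VV[1]=max(VV[1],msg_vec) then VV[1][1]++ -> VV[1]=[0, 1, 1]
Event 2: SEND 2->1: VV[2][2]++ -> VV[2]=[0, 0, 2], msg_vec=[0, 0, 2]; VV[1]=max(VV[1],msg_vec) then VV[1][1]++ -> VV[1]=[0, 2, 2]
Event 3: LOCAL 0: VV[0][0]++ -> VV[0]=[1, 0, 0]
Event 4: LOCAL 2: VV[2][2]++ -> VV[2]=[0, 0, 3]
Event 5: LOCAL 0: VV[0][0]++ -> VV[0]=[2, 0, 0]
Event 6: SEND 1->0: VV[1][1]++ -> VV[1]=[0, 3, 2], msg_vec=[0, 3, 2]; VV[0]=max(VV[0],msg_vec) then VV[0][0]++ -> VV[0]=[3, 3, 2]
Event 7: LOCAL 2: VV[2][2]++ -> VV[2]=[0, 0, 4]
Event 2 stamp: [0, 0, 2]
Event 3 stamp: [1, 0, 0]
[0, 0, 2] <= [1, 0, 0]? False. Equal? False. Happens-before: False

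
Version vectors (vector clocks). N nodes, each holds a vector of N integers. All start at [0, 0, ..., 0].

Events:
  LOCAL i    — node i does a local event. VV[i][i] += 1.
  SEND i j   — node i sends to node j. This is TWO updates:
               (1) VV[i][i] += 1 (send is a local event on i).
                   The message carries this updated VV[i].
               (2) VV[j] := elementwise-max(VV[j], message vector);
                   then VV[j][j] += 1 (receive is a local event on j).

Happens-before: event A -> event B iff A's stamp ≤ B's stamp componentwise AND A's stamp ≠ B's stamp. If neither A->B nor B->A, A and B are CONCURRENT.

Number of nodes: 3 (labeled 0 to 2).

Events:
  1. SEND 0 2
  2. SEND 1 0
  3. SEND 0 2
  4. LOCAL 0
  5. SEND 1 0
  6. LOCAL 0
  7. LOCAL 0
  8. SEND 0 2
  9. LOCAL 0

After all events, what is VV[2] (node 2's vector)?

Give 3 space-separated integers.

Initial: VV[0]=[0, 0, 0]
Initial: VV[1]=[0, 0, 0]
Initial: VV[2]=[0, 0, 0]
Event 1: SEND 0->2: VV[0][0]++ -> VV[0]=[1, 0, 0], msg_vec=[1, 0, 0]; VV[2]=max(VV[2],msg_vec) then VV[2][2]++ -> VV[2]=[1, 0, 1]
Event 2: SEND 1->0: VV[1][1]++ -> VV[1]=[0, 1, 0], msg_vec=[0, 1, 0]; VV[0]=max(VV[0],msg_vec) then VV[0][0]++ -> VV[0]=[2, 1, 0]
Event 3: SEND 0->2: VV[0][0]++ -> VV[0]=[3, 1, 0], msg_vec=[3, 1, 0]; VV[2]=max(VV[2],msg_vec) then VV[2][2]++ -> VV[2]=[3, 1, 2]
Event 4: LOCAL 0: VV[0][0]++ -> VV[0]=[4, 1, 0]
Event 5: SEND 1->0: VV[1][1]++ -> VV[1]=[0, 2, 0], msg_vec=[0, 2, 0]; VV[0]=max(VV[0],msg_vec) then VV[0][0]++ -> VV[0]=[5, 2, 0]
Event 6: LOCAL 0: VV[0][0]++ -> VV[0]=[6, 2, 0]
Event 7: LOCAL 0: VV[0][0]++ -> VV[0]=[7, 2, 0]
Event 8: SEND 0->2: VV[0][0]++ -> VV[0]=[8, 2, 0], msg_vec=[8, 2, 0]; VV[2]=max(VV[2],msg_vec) then VV[2][2]++ -> VV[2]=[8, 2, 3]
Event 9: LOCAL 0: VV[0][0]++ -> VV[0]=[9, 2, 0]
Final vectors: VV[0]=[9, 2, 0]; VV[1]=[0, 2, 0]; VV[2]=[8, 2, 3]

Answer: 8 2 3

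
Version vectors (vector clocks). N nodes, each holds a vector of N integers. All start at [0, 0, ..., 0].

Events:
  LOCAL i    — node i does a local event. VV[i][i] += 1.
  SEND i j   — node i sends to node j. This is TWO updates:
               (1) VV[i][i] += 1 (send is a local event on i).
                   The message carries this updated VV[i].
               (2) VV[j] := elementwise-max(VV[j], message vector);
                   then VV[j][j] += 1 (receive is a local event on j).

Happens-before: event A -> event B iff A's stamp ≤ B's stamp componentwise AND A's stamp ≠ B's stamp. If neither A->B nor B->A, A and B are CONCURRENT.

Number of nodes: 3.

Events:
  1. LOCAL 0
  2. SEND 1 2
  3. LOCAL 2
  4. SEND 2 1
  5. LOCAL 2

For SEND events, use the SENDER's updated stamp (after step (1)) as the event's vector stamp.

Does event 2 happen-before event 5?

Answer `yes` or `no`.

Initial: VV[0]=[0, 0, 0]
Initial: VV[1]=[0, 0, 0]
Initial: VV[2]=[0, 0, 0]
Event 1: LOCAL 0: VV[0][0]++ -> VV[0]=[1, 0, 0]
Event 2: SEND 1->2: VV[1][1]++ -> VV[1]=[0, 1, 0], msg_vec=[0, 1, 0]; VV[2]=max(VV[2],msg_vec) then VV[2][2]++ -> VV[2]=[0, 1, 1]
Event 3: LOCAL 2: VV[2][2]++ -> VV[2]=[0, 1, 2]
Event 4: SEND 2->1: VV[2][2]++ -> VV[2]=[0, 1, 3], msg_vec=[0, 1, 3]; VV[1]=max(VV[1],msg_vec) then VV[1][1]++ -> VV[1]=[0, 2, 3]
Event 5: LOCAL 2: VV[2][2]++ -> VV[2]=[0, 1, 4]
Event 2 stamp: [0, 1, 0]
Event 5 stamp: [0, 1, 4]
[0, 1, 0] <= [0, 1, 4]? True. Equal? False. Happens-before: True

Answer: yes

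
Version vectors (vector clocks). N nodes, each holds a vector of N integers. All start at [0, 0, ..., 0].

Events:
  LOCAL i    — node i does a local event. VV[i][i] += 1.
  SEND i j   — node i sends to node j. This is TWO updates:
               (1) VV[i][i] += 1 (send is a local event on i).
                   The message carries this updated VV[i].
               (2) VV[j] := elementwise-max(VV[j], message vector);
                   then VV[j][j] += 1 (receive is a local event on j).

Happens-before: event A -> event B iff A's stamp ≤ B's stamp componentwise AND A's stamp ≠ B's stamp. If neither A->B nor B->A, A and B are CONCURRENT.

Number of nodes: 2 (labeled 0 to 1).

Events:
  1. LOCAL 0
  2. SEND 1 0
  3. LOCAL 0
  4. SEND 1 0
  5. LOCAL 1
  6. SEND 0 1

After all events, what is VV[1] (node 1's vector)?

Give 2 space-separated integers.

Initial: VV[0]=[0, 0]
Initial: VV[1]=[0, 0]
Event 1: LOCAL 0: VV[0][0]++ -> VV[0]=[1, 0]
Event 2: SEND 1->0: VV[1][1]++ -> VV[1]=[0, 1], msg_vec=[0, 1]; VV[0]=max(VV[0],msg_vec) then VV[0][0]++ -> VV[0]=[2, 1]
Event 3: LOCAL 0: VV[0][0]++ -> VV[0]=[3, 1]
Event 4: SEND 1->0: VV[1][1]++ -> VV[1]=[0, 2], msg_vec=[0, 2]; VV[0]=max(VV[0],msg_vec) then VV[0][0]++ -> VV[0]=[4, 2]
Event 5: LOCAL 1: VV[1][1]++ -> VV[1]=[0, 3]
Event 6: SEND 0->1: VV[0][0]++ -> VV[0]=[5, 2], msg_vec=[5, 2]; VV[1]=max(VV[1],msg_vec) then VV[1][1]++ -> VV[1]=[5, 4]
Final vectors: VV[0]=[5, 2]; VV[1]=[5, 4]

Answer: 5 4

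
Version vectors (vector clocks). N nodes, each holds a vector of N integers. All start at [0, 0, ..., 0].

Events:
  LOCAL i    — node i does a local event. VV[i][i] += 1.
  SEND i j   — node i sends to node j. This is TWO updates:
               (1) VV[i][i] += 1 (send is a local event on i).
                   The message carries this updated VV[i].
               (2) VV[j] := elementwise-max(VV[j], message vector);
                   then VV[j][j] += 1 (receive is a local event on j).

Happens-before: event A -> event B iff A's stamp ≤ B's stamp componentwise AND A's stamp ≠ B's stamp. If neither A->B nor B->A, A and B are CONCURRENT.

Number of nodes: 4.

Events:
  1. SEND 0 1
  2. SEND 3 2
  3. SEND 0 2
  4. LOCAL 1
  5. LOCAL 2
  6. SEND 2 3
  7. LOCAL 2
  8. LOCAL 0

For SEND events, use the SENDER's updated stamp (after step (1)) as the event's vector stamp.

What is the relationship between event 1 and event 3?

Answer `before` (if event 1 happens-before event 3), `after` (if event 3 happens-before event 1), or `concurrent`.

Initial: VV[0]=[0, 0, 0, 0]
Initial: VV[1]=[0, 0, 0, 0]
Initial: VV[2]=[0, 0, 0, 0]
Initial: VV[3]=[0, 0, 0, 0]
Event 1: SEND 0->1: VV[0][0]++ -> VV[0]=[1, 0, 0, 0], msg_vec=[1, 0, 0, 0]; VV[1]=max(VV[1],msg_vec) then VV[1][1]++ -> VV[1]=[1, 1, 0, 0]
Event 2: SEND 3->2: VV[3][3]++ -> VV[3]=[0, 0, 0, 1], msg_vec=[0, 0, 0, 1]; VV[2]=max(VV[2],msg_vec) then VV[2][2]++ -> VV[2]=[0, 0, 1, 1]
Event 3: SEND 0->2: VV[0][0]++ -> VV[0]=[2, 0, 0, 0], msg_vec=[2, 0, 0, 0]; VV[2]=max(VV[2],msg_vec) then VV[2][2]++ -> VV[2]=[2, 0, 2, 1]
Event 4: LOCAL 1: VV[1][1]++ -> VV[1]=[1, 2, 0, 0]
Event 5: LOCAL 2: VV[2][2]++ -> VV[2]=[2, 0, 3, 1]
Event 6: SEND 2->3: VV[2][2]++ -> VV[2]=[2, 0, 4, 1], msg_vec=[2, 0, 4, 1]; VV[3]=max(VV[3],msg_vec) then VV[3][3]++ -> VV[3]=[2, 0, 4, 2]
Event 7: LOCAL 2: VV[2][2]++ -> VV[2]=[2, 0, 5, 1]
Event 8: LOCAL 0: VV[0][0]++ -> VV[0]=[3, 0, 0, 0]
Event 1 stamp: [1, 0, 0, 0]
Event 3 stamp: [2, 0, 0, 0]
[1, 0, 0, 0] <= [2, 0, 0, 0]? True
[2, 0, 0, 0] <= [1, 0, 0, 0]? False
Relation: before

Answer: before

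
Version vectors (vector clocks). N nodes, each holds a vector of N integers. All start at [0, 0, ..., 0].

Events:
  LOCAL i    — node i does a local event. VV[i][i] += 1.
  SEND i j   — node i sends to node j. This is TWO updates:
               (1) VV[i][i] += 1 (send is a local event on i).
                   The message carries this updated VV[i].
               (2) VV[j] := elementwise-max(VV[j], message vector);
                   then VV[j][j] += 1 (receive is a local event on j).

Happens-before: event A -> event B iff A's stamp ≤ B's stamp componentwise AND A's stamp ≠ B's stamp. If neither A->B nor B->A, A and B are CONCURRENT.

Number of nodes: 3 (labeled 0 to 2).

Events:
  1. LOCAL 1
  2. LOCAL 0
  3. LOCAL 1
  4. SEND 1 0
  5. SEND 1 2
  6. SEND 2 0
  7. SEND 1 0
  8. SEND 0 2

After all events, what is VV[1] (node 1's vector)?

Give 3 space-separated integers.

Answer: 0 5 0

Derivation:
Initial: VV[0]=[0, 0, 0]
Initial: VV[1]=[0, 0, 0]
Initial: VV[2]=[0, 0, 0]
Event 1: LOCAL 1: VV[1][1]++ -> VV[1]=[0, 1, 0]
Event 2: LOCAL 0: VV[0][0]++ -> VV[0]=[1, 0, 0]
Event 3: LOCAL 1: VV[1][1]++ -> VV[1]=[0, 2, 0]
Event 4: SEND 1->0: VV[1][1]++ -> VV[1]=[0, 3, 0], msg_vec=[0, 3, 0]; VV[0]=max(VV[0],msg_vec) then VV[0][0]++ -> VV[0]=[2, 3, 0]
Event 5: SEND 1->2: VV[1][1]++ -> VV[1]=[0, 4, 0], msg_vec=[0, 4, 0]; VV[2]=max(VV[2],msg_vec) then VV[2][2]++ -> VV[2]=[0, 4, 1]
Event 6: SEND 2->0: VV[2][2]++ -> VV[2]=[0, 4, 2], msg_vec=[0, 4, 2]; VV[0]=max(VV[0],msg_vec) then VV[0][0]++ -> VV[0]=[3, 4, 2]
Event 7: SEND 1->0: VV[1][1]++ -> VV[1]=[0, 5, 0], msg_vec=[0, 5, 0]; VV[0]=max(VV[0],msg_vec) then VV[0][0]++ -> VV[0]=[4, 5, 2]
Event 8: SEND 0->2: VV[0][0]++ -> VV[0]=[5, 5, 2], msg_vec=[5, 5, 2]; VV[2]=max(VV[2],msg_vec) then VV[2][2]++ -> VV[2]=[5, 5, 3]
Final vectors: VV[0]=[5, 5, 2]; VV[1]=[0, 5, 0]; VV[2]=[5, 5, 3]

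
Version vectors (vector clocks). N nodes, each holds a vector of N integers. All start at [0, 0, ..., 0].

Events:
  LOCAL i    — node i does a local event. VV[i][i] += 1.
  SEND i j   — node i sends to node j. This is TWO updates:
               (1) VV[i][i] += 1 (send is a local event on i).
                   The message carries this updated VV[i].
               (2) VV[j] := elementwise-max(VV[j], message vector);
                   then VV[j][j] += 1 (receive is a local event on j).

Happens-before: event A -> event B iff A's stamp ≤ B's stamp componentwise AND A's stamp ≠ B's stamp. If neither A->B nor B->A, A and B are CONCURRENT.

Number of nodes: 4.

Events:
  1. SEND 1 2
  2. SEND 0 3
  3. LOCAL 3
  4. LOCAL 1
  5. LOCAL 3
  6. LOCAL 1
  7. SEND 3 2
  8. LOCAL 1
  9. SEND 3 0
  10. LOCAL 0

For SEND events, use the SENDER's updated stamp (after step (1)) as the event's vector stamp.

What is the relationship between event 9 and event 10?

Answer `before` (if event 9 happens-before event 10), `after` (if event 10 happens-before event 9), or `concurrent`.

Initial: VV[0]=[0, 0, 0, 0]
Initial: VV[1]=[0, 0, 0, 0]
Initial: VV[2]=[0, 0, 0, 0]
Initial: VV[3]=[0, 0, 0, 0]
Event 1: SEND 1->2: VV[1][1]++ -> VV[1]=[0, 1, 0, 0], msg_vec=[0, 1, 0, 0]; VV[2]=max(VV[2],msg_vec) then VV[2][2]++ -> VV[2]=[0, 1, 1, 0]
Event 2: SEND 0->3: VV[0][0]++ -> VV[0]=[1, 0, 0, 0], msg_vec=[1, 0, 0, 0]; VV[3]=max(VV[3],msg_vec) then VV[3][3]++ -> VV[3]=[1, 0, 0, 1]
Event 3: LOCAL 3: VV[3][3]++ -> VV[3]=[1, 0, 0, 2]
Event 4: LOCAL 1: VV[1][1]++ -> VV[1]=[0, 2, 0, 0]
Event 5: LOCAL 3: VV[3][3]++ -> VV[3]=[1, 0, 0, 3]
Event 6: LOCAL 1: VV[1][1]++ -> VV[1]=[0, 3, 0, 0]
Event 7: SEND 3->2: VV[3][3]++ -> VV[3]=[1, 0, 0, 4], msg_vec=[1, 0, 0, 4]; VV[2]=max(VV[2],msg_vec) then VV[2][2]++ -> VV[2]=[1, 1, 2, 4]
Event 8: LOCAL 1: VV[1][1]++ -> VV[1]=[0, 4, 0, 0]
Event 9: SEND 3->0: VV[3][3]++ -> VV[3]=[1, 0, 0, 5], msg_vec=[1, 0, 0, 5]; VV[0]=max(VV[0],msg_vec) then VV[0][0]++ -> VV[0]=[2, 0, 0, 5]
Event 10: LOCAL 0: VV[0][0]++ -> VV[0]=[3, 0, 0, 5]
Event 9 stamp: [1, 0, 0, 5]
Event 10 stamp: [3, 0, 0, 5]
[1, 0, 0, 5] <= [3, 0, 0, 5]? True
[3, 0, 0, 5] <= [1, 0, 0, 5]? False
Relation: before

Answer: before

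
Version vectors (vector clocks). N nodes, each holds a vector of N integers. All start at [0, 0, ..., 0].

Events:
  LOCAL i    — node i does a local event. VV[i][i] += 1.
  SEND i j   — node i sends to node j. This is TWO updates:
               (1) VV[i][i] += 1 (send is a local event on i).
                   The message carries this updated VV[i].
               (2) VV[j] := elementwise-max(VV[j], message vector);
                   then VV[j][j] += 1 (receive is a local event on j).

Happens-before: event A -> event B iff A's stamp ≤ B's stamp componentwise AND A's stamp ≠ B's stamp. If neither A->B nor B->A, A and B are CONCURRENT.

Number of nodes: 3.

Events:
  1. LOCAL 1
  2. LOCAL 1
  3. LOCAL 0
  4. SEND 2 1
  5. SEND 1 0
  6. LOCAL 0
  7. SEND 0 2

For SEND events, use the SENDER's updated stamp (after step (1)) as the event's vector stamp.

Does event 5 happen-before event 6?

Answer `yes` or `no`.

Answer: yes

Derivation:
Initial: VV[0]=[0, 0, 0]
Initial: VV[1]=[0, 0, 0]
Initial: VV[2]=[0, 0, 0]
Event 1: LOCAL 1: VV[1][1]++ -> VV[1]=[0, 1, 0]
Event 2: LOCAL 1: VV[1][1]++ -> VV[1]=[0, 2, 0]
Event 3: LOCAL 0: VV[0][0]++ -> VV[0]=[1, 0, 0]
Event 4: SEND 2->1: VV[2][2]++ -> VV[2]=[0, 0, 1], msg_vec=[0, 0, 1]; VV[1]=max(VV[1],msg_vec) then VV[1][1]++ -> VV[1]=[0, 3, 1]
Event 5: SEND 1->0: VV[1][1]++ -> VV[1]=[0, 4, 1], msg_vec=[0, 4, 1]; VV[0]=max(VV[0],msg_vec) then VV[0][0]++ -> VV[0]=[2, 4, 1]
Event 6: LOCAL 0: VV[0][0]++ -> VV[0]=[3, 4, 1]
Event 7: SEND 0->2: VV[0][0]++ -> VV[0]=[4, 4, 1], msg_vec=[4, 4, 1]; VV[2]=max(VV[2],msg_vec) then VV[2][2]++ -> VV[2]=[4, 4, 2]
Event 5 stamp: [0, 4, 1]
Event 6 stamp: [3, 4, 1]
[0, 4, 1] <= [3, 4, 1]? True. Equal? False. Happens-before: True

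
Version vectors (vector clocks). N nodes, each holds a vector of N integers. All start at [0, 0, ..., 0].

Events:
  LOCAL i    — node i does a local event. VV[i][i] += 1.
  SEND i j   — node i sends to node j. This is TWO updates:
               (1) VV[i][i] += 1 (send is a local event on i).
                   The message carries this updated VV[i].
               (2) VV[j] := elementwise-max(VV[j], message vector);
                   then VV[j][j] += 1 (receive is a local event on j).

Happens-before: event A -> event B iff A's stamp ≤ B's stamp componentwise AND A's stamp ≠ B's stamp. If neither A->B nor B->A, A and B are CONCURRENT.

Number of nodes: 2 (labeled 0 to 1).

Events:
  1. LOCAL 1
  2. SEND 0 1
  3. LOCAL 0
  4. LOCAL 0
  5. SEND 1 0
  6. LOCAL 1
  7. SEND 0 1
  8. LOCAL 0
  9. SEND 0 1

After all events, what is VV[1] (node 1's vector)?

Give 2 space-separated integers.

Initial: VV[0]=[0, 0]
Initial: VV[1]=[0, 0]
Event 1: LOCAL 1: VV[1][1]++ -> VV[1]=[0, 1]
Event 2: SEND 0->1: VV[0][0]++ -> VV[0]=[1, 0], msg_vec=[1, 0]; VV[1]=max(VV[1],msg_vec) then VV[1][1]++ -> VV[1]=[1, 2]
Event 3: LOCAL 0: VV[0][0]++ -> VV[0]=[2, 0]
Event 4: LOCAL 0: VV[0][0]++ -> VV[0]=[3, 0]
Event 5: SEND 1->0: VV[1][1]++ -> VV[1]=[1, 3], msg_vec=[1, 3]; VV[0]=max(VV[0],msg_vec) then VV[0][0]++ -> VV[0]=[4, 3]
Event 6: LOCAL 1: VV[1][1]++ -> VV[1]=[1, 4]
Event 7: SEND 0->1: VV[0][0]++ -> VV[0]=[5, 3], msg_vec=[5, 3]; VV[1]=max(VV[1],msg_vec) then VV[1][1]++ -> VV[1]=[5, 5]
Event 8: LOCAL 0: VV[0][0]++ -> VV[0]=[6, 3]
Event 9: SEND 0->1: VV[0][0]++ -> VV[0]=[7, 3], msg_vec=[7, 3]; VV[1]=max(VV[1],msg_vec) then VV[1][1]++ -> VV[1]=[7, 6]
Final vectors: VV[0]=[7, 3]; VV[1]=[7, 6]

Answer: 7 6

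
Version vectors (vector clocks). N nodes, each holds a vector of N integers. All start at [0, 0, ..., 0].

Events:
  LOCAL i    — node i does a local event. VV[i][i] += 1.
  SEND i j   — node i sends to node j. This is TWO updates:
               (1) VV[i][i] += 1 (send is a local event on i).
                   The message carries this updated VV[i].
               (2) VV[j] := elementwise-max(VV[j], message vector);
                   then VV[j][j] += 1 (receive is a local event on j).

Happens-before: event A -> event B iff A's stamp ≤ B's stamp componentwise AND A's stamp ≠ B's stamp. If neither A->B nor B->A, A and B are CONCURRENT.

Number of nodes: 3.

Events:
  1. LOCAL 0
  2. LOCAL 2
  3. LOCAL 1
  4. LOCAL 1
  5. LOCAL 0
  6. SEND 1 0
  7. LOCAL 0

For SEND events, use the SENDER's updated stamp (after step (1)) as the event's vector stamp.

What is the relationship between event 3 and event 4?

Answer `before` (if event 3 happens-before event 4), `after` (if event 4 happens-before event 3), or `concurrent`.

Answer: before

Derivation:
Initial: VV[0]=[0, 0, 0]
Initial: VV[1]=[0, 0, 0]
Initial: VV[2]=[0, 0, 0]
Event 1: LOCAL 0: VV[0][0]++ -> VV[0]=[1, 0, 0]
Event 2: LOCAL 2: VV[2][2]++ -> VV[2]=[0, 0, 1]
Event 3: LOCAL 1: VV[1][1]++ -> VV[1]=[0, 1, 0]
Event 4: LOCAL 1: VV[1][1]++ -> VV[1]=[0, 2, 0]
Event 5: LOCAL 0: VV[0][0]++ -> VV[0]=[2, 0, 0]
Event 6: SEND 1->0: VV[1][1]++ -> VV[1]=[0, 3, 0], msg_vec=[0, 3, 0]; VV[0]=max(VV[0],msg_vec) then VV[0][0]++ -> VV[0]=[3, 3, 0]
Event 7: LOCAL 0: VV[0][0]++ -> VV[0]=[4, 3, 0]
Event 3 stamp: [0, 1, 0]
Event 4 stamp: [0, 2, 0]
[0, 1, 0] <= [0, 2, 0]? True
[0, 2, 0] <= [0, 1, 0]? False
Relation: before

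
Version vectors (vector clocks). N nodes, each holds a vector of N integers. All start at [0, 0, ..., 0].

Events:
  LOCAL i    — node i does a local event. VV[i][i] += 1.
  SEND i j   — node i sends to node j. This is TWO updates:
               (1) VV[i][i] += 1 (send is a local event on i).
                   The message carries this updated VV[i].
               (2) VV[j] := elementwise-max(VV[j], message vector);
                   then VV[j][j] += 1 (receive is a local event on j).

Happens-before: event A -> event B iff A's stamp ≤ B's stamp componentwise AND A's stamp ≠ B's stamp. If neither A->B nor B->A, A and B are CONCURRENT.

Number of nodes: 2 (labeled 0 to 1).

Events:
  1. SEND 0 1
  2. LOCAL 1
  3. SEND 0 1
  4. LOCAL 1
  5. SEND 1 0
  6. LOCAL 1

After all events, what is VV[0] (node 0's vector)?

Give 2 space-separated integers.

Answer: 3 5

Derivation:
Initial: VV[0]=[0, 0]
Initial: VV[1]=[0, 0]
Event 1: SEND 0->1: VV[0][0]++ -> VV[0]=[1, 0], msg_vec=[1, 0]; VV[1]=max(VV[1],msg_vec) then VV[1][1]++ -> VV[1]=[1, 1]
Event 2: LOCAL 1: VV[1][1]++ -> VV[1]=[1, 2]
Event 3: SEND 0->1: VV[0][0]++ -> VV[0]=[2, 0], msg_vec=[2, 0]; VV[1]=max(VV[1],msg_vec) then VV[1][1]++ -> VV[1]=[2, 3]
Event 4: LOCAL 1: VV[1][1]++ -> VV[1]=[2, 4]
Event 5: SEND 1->0: VV[1][1]++ -> VV[1]=[2, 5], msg_vec=[2, 5]; VV[0]=max(VV[0],msg_vec) then VV[0][0]++ -> VV[0]=[3, 5]
Event 6: LOCAL 1: VV[1][1]++ -> VV[1]=[2, 6]
Final vectors: VV[0]=[3, 5]; VV[1]=[2, 6]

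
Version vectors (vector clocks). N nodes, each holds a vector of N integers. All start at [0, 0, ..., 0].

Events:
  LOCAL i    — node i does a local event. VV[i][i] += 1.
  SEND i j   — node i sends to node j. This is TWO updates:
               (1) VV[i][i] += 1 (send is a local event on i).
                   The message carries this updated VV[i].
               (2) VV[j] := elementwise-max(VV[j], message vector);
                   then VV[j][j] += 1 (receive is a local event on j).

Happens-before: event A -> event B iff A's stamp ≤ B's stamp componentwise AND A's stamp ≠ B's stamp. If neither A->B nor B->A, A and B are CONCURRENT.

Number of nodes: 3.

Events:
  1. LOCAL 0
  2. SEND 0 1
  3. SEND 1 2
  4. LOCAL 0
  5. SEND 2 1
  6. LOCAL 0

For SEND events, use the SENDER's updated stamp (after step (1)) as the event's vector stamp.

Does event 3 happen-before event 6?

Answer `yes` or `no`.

Initial: VV[0]=[0, 0, 0]
Initial: VV[1]=[0, 0, 0]
Initial: VV[2]=[0, 0, 0]
Event 1: LOCAL 0: VV[0][0]++ -> VV[0]=[1, 0, 0]
Event 2: SEND 0->1: VV[0][0]++ -> VV[0]=[2, 0, 0], msg_vec=[2, 0, 0]; VV[1]=max(VV[1],msg_vec) then VV[1][1]++ -> VV[1]=[2, 1, 0]
Event 3: SEND 1->2: VV[1][1]++ -> VV[1]=[2, 2, 0], msg_vec=[2, 2, 0]; VV[2]=max(VV[2],msg_vec) then VV[2][2]++ -> VV[2]=[2, 2, 1]
Event 4: LOCAL 0: VV[0][0]++ -> VV[0]=[3, 0, 0]
Event 5: SEND 2->1: VV[2][2]++ -> VV[2]=[2, 2, 2], msg_vec=[2, 2, 2]; VV[1]=max(VV[1],msg_vec) then VV[1][1]++ -> VV[1]=[2, 3, 2]
Event 6: LOCAL 0: VV[0][0]++ -> VV[0]=[4, 0, 0]
Event 3 stamp: [2, 2, 0]
Event 6 stamp: [4, 0, 0]
[2, 2, 0] <= [4, 0, 0]? False. Equal? False. Happens-before: False

Answer: no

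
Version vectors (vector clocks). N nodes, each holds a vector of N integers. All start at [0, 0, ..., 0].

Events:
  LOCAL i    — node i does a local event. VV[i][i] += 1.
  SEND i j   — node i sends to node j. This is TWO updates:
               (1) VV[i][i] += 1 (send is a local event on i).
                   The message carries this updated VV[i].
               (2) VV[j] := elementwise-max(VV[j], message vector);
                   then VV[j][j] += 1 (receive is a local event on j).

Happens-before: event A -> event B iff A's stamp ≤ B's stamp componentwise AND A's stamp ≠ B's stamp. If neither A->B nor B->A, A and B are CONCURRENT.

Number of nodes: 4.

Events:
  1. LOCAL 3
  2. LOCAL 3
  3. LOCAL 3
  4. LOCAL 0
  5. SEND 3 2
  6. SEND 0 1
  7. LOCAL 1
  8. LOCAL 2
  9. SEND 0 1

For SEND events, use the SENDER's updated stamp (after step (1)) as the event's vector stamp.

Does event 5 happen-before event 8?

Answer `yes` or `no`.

Initial: VV[0]=[0, 0, 0, 0]
Initial: VV[1]=[0, 0, 0, 0]
Initial: VV[2]=[0, 0, 0, 0]
Initial: VV[3]=[0, 0, 0, 0]
Event 1: LOCAL 3: VV[3][3]++ -> VV[3]=[0, 0, 0, 1]
Event 2: LOCAL 3: VV[3][3]++ -> VV[3]=[0, 0, 0, 2]
Event 3: LOCAL 3: VV[3][3]++ -> VV[3]=[0, 0, 0, 3]
Event 4: LOCAL 0: VV[0][0]++ -> VV[0]=[1, 0, 0, 0]
Event 5: SEND 3->2: VV[3][3]++ -> VV[3]=[0, 0, 0, 4], msg_vec=[0, 0, 0, 4]; VV[2]=max(VV[2],msg_vec) then VV[2][2]++ -> VV[2]=[0, 0, 1, 4]
Event 6: SEND 0->1: VV[0][0]++ -> VV[0]=[2, 0, 0, 0], msg_vec=[2, 0, 0, 0]; VV[1]=max(VV[1],msg_vec) then VV[1][1]++ -> VV[1]=[2, 1, 0, 0]
Event 7: LOCAL 1: VV[1][1]++ -> VV[1]=[2, 2, 0, 0]
Event 8: LOCAL 2: VV[2][2]++ -> VV[2]=[0, 0, 2, 4]
Event 9: SEND 0->1: VV[0][0]++ -> VV[0]=[3, 0, 0, 0], msg_vec=[3, 0, 0, 0]; VV[1]=max(VV[1],msg_vec) then VV[1][1]++ -> VV[1]=[3, 3, 0, 0]
Event 5 stamp: [0, 0, 0, 4]
Event 8 stamp: [0, 0, 2, 4]
[0, 0, 0, 4] <= [0, 0, 2, 4]? True. Equal? False. Happens-before: True

Answer: yes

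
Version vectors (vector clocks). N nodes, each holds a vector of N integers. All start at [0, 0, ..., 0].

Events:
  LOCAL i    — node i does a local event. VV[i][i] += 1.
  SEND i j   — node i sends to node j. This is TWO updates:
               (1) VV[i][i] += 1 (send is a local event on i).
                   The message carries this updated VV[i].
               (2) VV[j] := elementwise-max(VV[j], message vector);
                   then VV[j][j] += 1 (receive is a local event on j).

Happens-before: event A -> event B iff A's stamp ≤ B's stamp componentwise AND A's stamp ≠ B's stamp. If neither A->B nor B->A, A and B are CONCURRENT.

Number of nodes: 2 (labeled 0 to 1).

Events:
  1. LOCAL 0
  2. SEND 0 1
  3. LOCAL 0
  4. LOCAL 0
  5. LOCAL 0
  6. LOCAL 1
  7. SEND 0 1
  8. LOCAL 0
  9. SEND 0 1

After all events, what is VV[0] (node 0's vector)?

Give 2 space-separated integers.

Answer: 8 0

Derivation:
Initial: VV[0]=[0, 0]
Initial: VV[1]=[0, 0]
Event 1: LOCAL 0: VV[0][0]++ -> VV[0]=[1, 0]
Event 2: SEND 0->1: VV[0][0]++ -> VV[0]=[2, 0], msg_vec=[2, 0]; VV[1]=max(VV[1],msg_vec) then VV[1][1]++ -> VV[1]=[2, 1]
Event 3: LOCAL 0: VV[0][0]++ -> VV[0]=[3, 0]
Event 4: LOCAL 0: VV[0][0]++ -> VV[0]=[4, 0]
Event 5: LOCAL 0: VV[0][0]++ -> VV[0]=[5, 0]
Event 6: LOCAL 1: VV[1][1]++ -> VV[1]=[2, 2]
Event 7: SEND 0->1: VV[0][0]++ -> VV[0]=[6, 0], msg_vec=[6, 0]; VV[1]=max(VV[1],msg_vec) then VV[1][1]++ -> VV[1]=[6, 3]
Event 8: LOCAL 0: VV[0][0]++ -> VV[0]=[7, 0]
Event 9: SEND 0->1: VV[0][0]++ -> VV[0]=[8, 0], msg_vec=[8, 0]; VV[1]=max(VV[1],msg_vec) then VV[1][1]++ -> VV[1]=[8, 4]
Final vectors: VV[0]=[8, 0]; VV[1]=[8, 4]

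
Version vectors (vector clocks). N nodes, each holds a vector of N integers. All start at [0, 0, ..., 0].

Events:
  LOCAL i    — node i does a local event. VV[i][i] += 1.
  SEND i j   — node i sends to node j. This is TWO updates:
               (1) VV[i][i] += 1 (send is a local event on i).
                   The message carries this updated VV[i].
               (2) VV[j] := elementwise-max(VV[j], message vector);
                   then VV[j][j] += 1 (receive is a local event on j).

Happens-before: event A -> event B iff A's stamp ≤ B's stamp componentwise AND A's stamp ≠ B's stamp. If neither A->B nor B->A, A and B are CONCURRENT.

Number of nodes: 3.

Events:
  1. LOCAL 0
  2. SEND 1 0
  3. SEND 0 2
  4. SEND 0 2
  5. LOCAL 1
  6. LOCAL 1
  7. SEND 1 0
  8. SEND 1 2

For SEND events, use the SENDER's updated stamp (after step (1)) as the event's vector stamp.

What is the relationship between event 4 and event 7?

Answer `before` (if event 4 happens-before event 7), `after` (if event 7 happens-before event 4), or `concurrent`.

Answer: concurrent

Derivation:
Initial: VV[0]=[0, 0, 0]
Initial: VV[1]=[0, 0, 0]
Initial: VV[2]=[0, 0, 0]
Event 1: LOCAL 0: VV[0][0]++ -> VV[0]=[1, 0, 0]
Event 2: SEND 1->0: VV[1][1]++ -> VV[1]=[0, 1, 0], msg_vec=[0, 1, 0]; VV[0]=max(VV[0],msg_vec) then VV[0][0]++ -> VV[0]=[2, 1, 0]
Event 3: SEND 0->2: VV[0][0]++ -> VV[0]=[3, 1, 0], msg_vec=[3, 1, 0]; VV[2]=max(VV[2],msg_vec) then VV[2][2]++ -> VV[2]=[3, 1, 1]
Event 4: SEND 0->2: VV[0][0]++ -> VV[0]=[4, 1, 0], msg_vec=[4, 1, 0]; VV[2]=max(VV[2],msg_vec) then VV[2][2]++ -> VV[2]=[4, 1, 2]
Event 5: LOCAL 1: VV[1][1]++ -> VV[1]=[0, 2, 0]
Event 6: LOCAL 1: VV[1][1]++ -> VV[1]=[0, 3, 0]
Event 7: SEND 1->0: VV[1][1]++ -> VV[1]=[0, 4, 0], msg_vec=[0, 4, 0]; VV[0]=max(VV[0],msg_vec) then VV[0][0]++ -> VV[0]=[5, 4, 0]
Event 8: SEND 1->2: VV[1][1]++ -> VV[1]=[0, 5, 0], msg_vec=[0, 5, 0]; VV[2]=max(VV[2],msg_vec) then VV[2][2]++ -> VV[2]=[4, 5, 3]
Event 4 stamp: [4, 1, 0]
Event 7 stamp: [0, 4, 0]
[4, 1, 0] <= [0, 4, 0]? False
[0, 4, 0] <= [4, 1, 0]? False
Relation: concurrent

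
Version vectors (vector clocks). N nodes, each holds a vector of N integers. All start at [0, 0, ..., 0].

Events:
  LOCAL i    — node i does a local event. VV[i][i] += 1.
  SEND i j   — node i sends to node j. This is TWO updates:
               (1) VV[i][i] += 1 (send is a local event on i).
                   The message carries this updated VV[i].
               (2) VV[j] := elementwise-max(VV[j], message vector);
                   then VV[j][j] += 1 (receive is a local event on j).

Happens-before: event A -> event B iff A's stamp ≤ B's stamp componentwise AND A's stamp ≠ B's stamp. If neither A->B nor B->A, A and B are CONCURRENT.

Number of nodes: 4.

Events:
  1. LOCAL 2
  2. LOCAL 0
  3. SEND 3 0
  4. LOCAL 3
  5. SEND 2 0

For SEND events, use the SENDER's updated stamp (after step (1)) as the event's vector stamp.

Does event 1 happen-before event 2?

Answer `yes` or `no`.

Initial: VV[0]=[0, 0, 0, 0]
Initial: VV[1]=[0, 0, 0, 0]
Initial: VV[2]=[0, 0, 0, 0]
Initial: VV[3]=[0, 0, 0, 0]
Event 1: LOCAL 2: VV[2][2]++ -> VV[2]=[0, 0, 1, 0]
Event 2: LOCAL 0: VV[0][0]++ -> VV[0]=[1, 0, 0, 0]
Event 3: SEND 3->0: VV[3][3]++ -> VV[3]=[0, 0, 0, 1], msg_vec=[0, 0, 0, 1]; VV[0]=max(VV[0],msg_vec) then VV[0][0]++ -> VV[0]=[2, 0, 0, 1]
Event 4: LOCAL 3: VV[3][3]++ -> VV[3]=[0, 0, 0, 2]
Event 5: SEND 2->0: VV[2][2]++ -> VV[2]=[0, 0, 2, 0], msg_vec=[0, 0, 2, 0]; VV[0]=max(VV[0],msg_vec) then VV[0][0]++ -> VV[0]=[3, 0, 2, 1]
Event 1 stamp: [0, 0, 1, 0]
Event 2 stamp: [1, 0, 0, 0]
[0, 0, 1, 0] <= [1, 0, 0, 0]? False. Equal? False. Happens-before: False

Answer: no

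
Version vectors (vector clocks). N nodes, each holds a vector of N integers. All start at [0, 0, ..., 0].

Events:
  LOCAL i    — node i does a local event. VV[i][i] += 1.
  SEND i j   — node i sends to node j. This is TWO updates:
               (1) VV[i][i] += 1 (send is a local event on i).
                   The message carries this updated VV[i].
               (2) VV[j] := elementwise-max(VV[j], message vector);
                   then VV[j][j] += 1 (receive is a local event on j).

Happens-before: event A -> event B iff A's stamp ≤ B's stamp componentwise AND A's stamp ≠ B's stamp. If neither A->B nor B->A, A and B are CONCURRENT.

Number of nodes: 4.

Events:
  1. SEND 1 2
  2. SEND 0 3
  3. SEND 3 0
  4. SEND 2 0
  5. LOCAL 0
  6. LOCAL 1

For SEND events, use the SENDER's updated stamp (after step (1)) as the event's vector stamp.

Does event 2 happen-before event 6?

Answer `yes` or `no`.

Initial: VV[0]=[0, 0, 0, 0]
Initial: VV[1]=[0, 0, 0, 0]
Initial: VV[2]=[0, 0, 0, 0]
Initial: VV[3]=[0, 0, 0, 0]
Event 1: SEND 1->2: VV[1][1]++ -> VV[1]=[0, 1, 0, 0], msg_vec=[0, 1, 0, 0]; VV[2]=max(VV[2],msg_vec) then VV[2][2]++ -> VV[2]=[0, 1, 1, 0]
Event 2: SEND 0->3: VV[0][0]++ -> VV[0]=[1, 0, 0, 0], msg_vec=[1, 0, 0, 0]; VV[3]=max(VV[3],msg_vec) then VV[3][3]++ -> VV[3]=[1, 0, 0, 1]
Event 3: SEND 3->0: VV[3][3]++ -> VV[3]=[1, 0, 0, 2], msg_vec=[1, 0, 0, 2]; VV[0]=max(VV[0],msg_vec) then VV[0][0]++ -> VV[0]=[2, 0, 0, 2]
Event 4: SEND 2->0: VV[2][2]++ -> VV[2]=[0, 1, 2, 0], msg_vec=[0, 1, 2, 0]; VV[0]=max(VV[0],msg_vec) then VV[0][0]++ -> VV[0]=[3, 1, 2, 2]
Event 5: LOCAL 0: VV[0][0]++ -> VV[0]=[4, 1, 2, 2]
Event 6: LOCAL 1: VV[1][1]++ -> VV[1]=[0, 2, 0, 0]
Event 2 stamp: [1, 0, 0, 0]
Event 6 stamp: [0, 2, 0, 0]
[1, 0, 0, 0] <= [0, 2, 0, 0]? False. Equal? False. Happens-before: False

Answer: no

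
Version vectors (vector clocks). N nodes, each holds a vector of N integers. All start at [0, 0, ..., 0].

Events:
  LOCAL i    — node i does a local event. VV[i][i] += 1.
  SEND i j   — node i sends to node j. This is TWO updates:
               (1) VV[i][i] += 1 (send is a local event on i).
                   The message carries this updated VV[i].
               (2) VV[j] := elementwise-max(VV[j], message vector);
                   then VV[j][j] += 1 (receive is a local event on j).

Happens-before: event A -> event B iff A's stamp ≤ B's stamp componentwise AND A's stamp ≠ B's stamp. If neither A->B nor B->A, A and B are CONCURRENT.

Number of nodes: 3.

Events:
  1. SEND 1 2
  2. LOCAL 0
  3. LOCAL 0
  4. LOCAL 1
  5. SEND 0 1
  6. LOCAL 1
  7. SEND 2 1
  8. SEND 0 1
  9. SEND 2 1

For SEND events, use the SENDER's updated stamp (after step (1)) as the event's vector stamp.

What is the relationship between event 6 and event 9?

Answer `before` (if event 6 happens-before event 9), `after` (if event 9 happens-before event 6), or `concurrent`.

Answer: concurrent

Derivation:
Initial: VV[0]=[0, 0, 0]
Initial: VV[1]=[0, 0, 0]
Initial: VV[2]=[0, 0, 0]
Event 1: SEND 1->2: VV[1][1]++ -> VV[1]=[0, 1, 0], msg_vec=[0, 1, 0]; VV[2]=max(VV[2],msg_vec) then VV[2][2]++ -> VV[2]=[0, 1, 1]
Event 2: LOCAL 0: VV[0][0]++ -> VV[0]=[1, 0, 0]
Event 3: LOCAL 0: VV[0][0]++ -> VV[0]=[2, 0, 0]
Event 4: LOCAL 1: VV[1][1]++ -> VV[1]=[0, 2, 0]
Event 5: SEND 0->1: VV[0][0]++ -> VV[0]=[3, 0, 0], msg_vec=[3, 0, 0]; VV[1]=max(VV[1],msg_vec) then VV[1][1]++ -> VV[1]=[3, 3, 0]
Event 6: LOCAL 1: VV[1][1]++ -> VV[1]=[3, 4, 0]
Event 7: SEND 2->1: VV[2][2]++ -> VV[2]=[0, 1, 2], msg_vec=[0, 1, 2]; VV[1]=max(VV[1],msg_vec) then VV[1][1]++ -> VV[1]=[3, 5, 2]
Event 8: SEND 0->1: VV[0][0]++ -> VV[0]=[4, 0, 0], msg_vec=[4, 0, 0]; VV[1]=max(VV[1],msg_vec) then VV[1][1]++ -> VV[1]=[4, 6, 2]
Event 9: SEND 2->1: VV[2][2]++ -> VV[2]=[0, 1, 3], msg_vec=[0, 1, 3]; VV[1]=max(VV[1],msg_vec) then VV[1][1]++ -> VV[1]=[4, 7, 3]
Event 6 stamp: [3, 4, 0]
Event 9 stamp: [0, 1, 3]
[3, 4, 0] <= [0, 1, 3]? False
[0, 1, 3] <= [3, 4, 0]? False
Relation: concurrent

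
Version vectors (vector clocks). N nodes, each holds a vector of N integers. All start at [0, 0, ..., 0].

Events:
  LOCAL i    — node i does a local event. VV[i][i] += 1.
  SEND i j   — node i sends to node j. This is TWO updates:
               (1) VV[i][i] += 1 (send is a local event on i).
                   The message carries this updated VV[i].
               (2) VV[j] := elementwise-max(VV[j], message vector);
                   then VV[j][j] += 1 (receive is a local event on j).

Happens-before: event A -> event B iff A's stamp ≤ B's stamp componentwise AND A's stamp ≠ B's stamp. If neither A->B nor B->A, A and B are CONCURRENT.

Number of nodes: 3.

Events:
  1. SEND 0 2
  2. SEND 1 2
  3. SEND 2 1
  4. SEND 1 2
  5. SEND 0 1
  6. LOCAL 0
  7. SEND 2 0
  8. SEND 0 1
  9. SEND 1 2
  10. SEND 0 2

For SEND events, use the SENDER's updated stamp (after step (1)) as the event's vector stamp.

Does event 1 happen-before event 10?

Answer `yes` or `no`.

Initial: VV[0]=[0, 0, 0]
Initial: VV[1]=[0, 0, 0]
Initial: VV[2]=[0, 0, 0]
Event 1: SEND 0->2: VV[0][0]++ -> VV[0]=[1, 0, 0], msg_vec=[1, 0, 0]; VV[2]=max(VV[2],msg_vec) then VV[2][2]++ -> VV[2]=[1, 0, 1]
Event 2: SEND 1->2: VV[1][1]++ -> VV[1]=[0, 1, 0], msg_vec=[0, 1, 0]; VV[2]=max(VV[2],msg_vec) then VV[2][2]++ -> VV[2]=[1, 1, 2]
Event 3: SEND 2->1: VV[2][2]++ -> VV[2]=[1, 1, 3], msg_vec=[1, 1, 3]; VV[1]=max(VV[1],msg_vec) then VV[1][1]++ -> VV[1]=[1, 2, 3]
Event 4: SEND 1->2: VV[1][1]++ -> VV[1]=[1, 3, 3], msg_vec=[1, 3, 3]; VV[2]=max(VV[2],msg_vec) then VV[2][2]++ -> VV[2]=[1, 3, 4]
Event 5: SEND 0->1: VV[0][0]++ -> VV[0]=[2, 0, 0], msg_vec=[2, 0, 0]; VV[1]=max(VV[1],msg_vec) then VV[1][1]++ -> VV[1]=[2, 4, 3]
Event 6: LOCAL 0: VV[0][0]++ -> VV[0]=[3, 0, 0]
Event 7: SEND 2->0: VV[2][2]++ -> VV[2]=[1, 3, 5], msg_vec=[1, 3, 5]; VV[0]=max(VV[0],msg_vec) then VV[0][0]++ -> VV[0]=[4, 3, 5]
Event 8: SEND 0->1: VV[0][0]++ -> VV[0]=[5, 3, 5], msg_vec=[5, 3, 5]; VV[1]=max(VV[1],msg_vec) then VV[1][1]++ -> VV[1]=[5, 5, 5]
Event 9: SEND 1->2: VV[1][1]++ -> VV[1]=[5, 6, 5], msg_vec=[5, 6, 5]; VV[2]=max(VV[2],msg_vec) then VV[2][2]++ -> VV[2]=[5, 6, 6]
Event 10: SEND 0->2: VV[0][0]++ -> VV[0]=[6, 3, 5], msg_vec=[6, 3, 5]; VV[2]=max(VV[2],msg_vec) then VV[2][2]++ -> VV[2]=[6, 6, 7]
Event 1 stamp: [1, 0, 0]
Event 10 stamp: [6, 3, 5]
[1, 0, 0] <= [6, 3, 5]? True. Equal? False. Happens-before: True

Answer: yes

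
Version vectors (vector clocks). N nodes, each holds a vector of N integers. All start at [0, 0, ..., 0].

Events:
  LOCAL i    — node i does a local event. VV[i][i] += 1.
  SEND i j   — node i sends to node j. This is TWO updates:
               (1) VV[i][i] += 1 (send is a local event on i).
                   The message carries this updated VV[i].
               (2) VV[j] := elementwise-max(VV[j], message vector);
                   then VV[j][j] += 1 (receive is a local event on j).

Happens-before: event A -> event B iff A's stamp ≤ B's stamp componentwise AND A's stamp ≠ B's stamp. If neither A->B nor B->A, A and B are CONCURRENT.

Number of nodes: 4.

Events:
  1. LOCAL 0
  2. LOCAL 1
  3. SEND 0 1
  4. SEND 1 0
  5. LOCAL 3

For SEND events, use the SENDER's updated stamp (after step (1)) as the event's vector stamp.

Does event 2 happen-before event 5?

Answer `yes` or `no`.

Initial: VV[0]=[0, 0, 0, 0]
Initial: VV[1]=[0, 0, 0, 0]
Initial: VV[2]=[0, 0, 0, 0]
Initial: VV[3]=[0, 0, 0, 0]
Event 1: LOCAL 0: VV[0][0]++ -> VV[0]=[1, 0, 0, 0]
Event 2: LOCAL 1: VV[1][1]++ -> VV[1]=[0, 1, 0, 0]
Event 3: SEND 0->1: VV[0][0]++ -> VV[0]=[2, 0, 0, 0], msg_vec=[2, 0, 0, 0]; VV[1]=max(VV[1],msg_vec) then VV[1][1]++ -> VV[1]=[2, 2, 0, 0]
Event 4: SEND 1->0: VV[1][1]++ -> VV[1]=[2, 3, 0, 0], msg_vec=[2, 3, 0, 0]; VV[0]=max(VV[0],msg_vec) then VV[0][0]++ -> VV[0]=[3, 3, 0, 0]
Event 5: LOCAL 3: VV[3][3]++ -> VV[3]=[0, 0, 0, 1]
Event 2 stamp: [0, 1, 0, 0]
Event 5 stamp: [0, 0, 0, 1]
[0, 1, 0, 0] <= [0, 0, 0, 1]? False. Equal? False. Happens-before: False

Answer: no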